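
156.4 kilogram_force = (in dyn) 1.534e+08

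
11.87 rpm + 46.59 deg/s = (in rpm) 19.64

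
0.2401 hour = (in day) 0.01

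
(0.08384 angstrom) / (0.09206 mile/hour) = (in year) 6.46e-18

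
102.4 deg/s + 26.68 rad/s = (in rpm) 271.8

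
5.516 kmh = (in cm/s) 153.2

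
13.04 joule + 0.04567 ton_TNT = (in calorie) 4.567e+07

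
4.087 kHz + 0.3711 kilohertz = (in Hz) 4458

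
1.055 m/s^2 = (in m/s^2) 1.055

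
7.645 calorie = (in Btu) 0.03032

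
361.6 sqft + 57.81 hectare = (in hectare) 57.81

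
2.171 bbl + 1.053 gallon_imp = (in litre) 349.9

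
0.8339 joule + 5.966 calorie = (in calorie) 6.165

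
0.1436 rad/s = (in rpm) 1.371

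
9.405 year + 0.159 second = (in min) 4.943e+06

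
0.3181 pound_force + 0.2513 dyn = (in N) 1.415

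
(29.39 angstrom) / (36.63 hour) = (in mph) 4.986e-14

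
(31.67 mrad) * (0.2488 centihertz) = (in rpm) 0.0007524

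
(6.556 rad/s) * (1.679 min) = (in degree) 3.784e+04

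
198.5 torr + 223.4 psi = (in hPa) 1.567e+04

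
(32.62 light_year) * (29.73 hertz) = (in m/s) 9.175e+18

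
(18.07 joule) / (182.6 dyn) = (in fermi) 9.896e+18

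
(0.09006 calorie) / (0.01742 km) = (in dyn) 2163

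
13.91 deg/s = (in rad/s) 0.2428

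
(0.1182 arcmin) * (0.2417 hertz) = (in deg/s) 0.0004761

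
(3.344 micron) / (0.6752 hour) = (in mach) 4.04e-12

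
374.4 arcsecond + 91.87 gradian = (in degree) 82.79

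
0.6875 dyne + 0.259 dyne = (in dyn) 0.9465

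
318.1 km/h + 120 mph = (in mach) 0.4171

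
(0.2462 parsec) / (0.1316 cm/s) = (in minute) 9.621e+16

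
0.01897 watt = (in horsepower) 2.544e-05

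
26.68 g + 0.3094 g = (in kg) 0.02699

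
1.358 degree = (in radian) 0.0237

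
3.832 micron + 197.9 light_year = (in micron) 1.872e+24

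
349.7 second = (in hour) 0.09714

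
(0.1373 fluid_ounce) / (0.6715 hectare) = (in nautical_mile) 3.265e-13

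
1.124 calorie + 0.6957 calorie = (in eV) 4.752e+19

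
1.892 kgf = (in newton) 18.55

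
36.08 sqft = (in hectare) 0.0003352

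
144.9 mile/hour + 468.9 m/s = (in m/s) 533.7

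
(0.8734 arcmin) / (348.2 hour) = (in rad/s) 2.027e-10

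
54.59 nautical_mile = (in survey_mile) 62.82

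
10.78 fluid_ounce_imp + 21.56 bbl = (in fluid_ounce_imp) 1.207e+05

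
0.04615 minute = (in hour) 0.0007692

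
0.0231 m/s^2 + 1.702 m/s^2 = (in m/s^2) 1.725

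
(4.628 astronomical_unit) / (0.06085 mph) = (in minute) 4.242e+11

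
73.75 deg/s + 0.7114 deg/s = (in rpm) 12.41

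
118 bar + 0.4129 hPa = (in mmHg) 8.851e+04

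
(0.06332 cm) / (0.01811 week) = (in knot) 1.124e-07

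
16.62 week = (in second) 1.005e+07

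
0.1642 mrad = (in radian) 0.0001642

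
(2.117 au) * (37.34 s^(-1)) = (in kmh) 4.257e+13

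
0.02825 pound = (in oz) 0.452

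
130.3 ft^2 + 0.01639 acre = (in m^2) 78.43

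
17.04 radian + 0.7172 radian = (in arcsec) 3.663e+06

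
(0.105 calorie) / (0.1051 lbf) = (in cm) 93.97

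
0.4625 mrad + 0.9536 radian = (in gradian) 60.74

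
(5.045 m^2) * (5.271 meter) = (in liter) 2.659e+04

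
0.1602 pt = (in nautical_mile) 3.052e-08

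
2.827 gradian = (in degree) 2.544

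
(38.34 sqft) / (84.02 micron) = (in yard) 4.636e+04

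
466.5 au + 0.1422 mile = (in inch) 2.748e+15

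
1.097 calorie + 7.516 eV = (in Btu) 0.00435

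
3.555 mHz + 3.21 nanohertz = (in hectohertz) 3.555e-05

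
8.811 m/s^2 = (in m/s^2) 8.811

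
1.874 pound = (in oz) 29.98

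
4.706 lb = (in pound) 4.706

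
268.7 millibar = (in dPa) 2.687e+05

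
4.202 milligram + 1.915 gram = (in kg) 0.001919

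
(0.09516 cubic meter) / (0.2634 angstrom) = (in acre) 8.927e+05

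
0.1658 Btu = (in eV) 1.092e+21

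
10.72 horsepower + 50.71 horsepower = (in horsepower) 61.43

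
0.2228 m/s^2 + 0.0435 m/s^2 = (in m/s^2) 0.2663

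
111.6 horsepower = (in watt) 8.322e+04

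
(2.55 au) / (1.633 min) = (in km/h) 1.402e+10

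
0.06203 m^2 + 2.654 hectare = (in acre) 6.558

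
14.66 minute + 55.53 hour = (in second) 2.008e+05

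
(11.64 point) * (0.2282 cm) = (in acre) 2.316e-09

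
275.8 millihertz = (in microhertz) 2.758e+05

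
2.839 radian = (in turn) 0.4518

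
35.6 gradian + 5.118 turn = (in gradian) 2083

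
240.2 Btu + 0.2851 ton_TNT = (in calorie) 2.852e+08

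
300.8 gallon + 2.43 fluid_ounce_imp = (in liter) 1139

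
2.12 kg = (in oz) 74.78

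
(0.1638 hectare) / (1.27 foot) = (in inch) 1.666e+05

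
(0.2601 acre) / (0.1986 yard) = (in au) 3.875e-08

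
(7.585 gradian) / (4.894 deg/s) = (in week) 2.306e-06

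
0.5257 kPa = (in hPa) 5.257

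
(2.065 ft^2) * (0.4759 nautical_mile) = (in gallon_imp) 3.719e+04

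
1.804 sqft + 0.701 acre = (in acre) 0.701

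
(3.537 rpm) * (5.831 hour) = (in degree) 4.455e+05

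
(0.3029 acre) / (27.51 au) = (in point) 8.443e-07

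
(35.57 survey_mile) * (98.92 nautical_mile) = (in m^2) 1.049e+10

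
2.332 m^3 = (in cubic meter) 2.332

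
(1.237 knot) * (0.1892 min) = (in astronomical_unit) 4.829e-11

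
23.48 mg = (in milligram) 23.48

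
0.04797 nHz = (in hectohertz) 4.797e-13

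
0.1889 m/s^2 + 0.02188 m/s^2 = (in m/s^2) 0.2108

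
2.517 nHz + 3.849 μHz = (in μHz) 3.852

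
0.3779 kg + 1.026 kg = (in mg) 1.404e+06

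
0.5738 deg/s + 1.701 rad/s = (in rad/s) 1.711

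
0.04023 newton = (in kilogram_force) 0.004102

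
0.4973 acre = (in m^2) 2013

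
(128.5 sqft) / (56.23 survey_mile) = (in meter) 0.0001319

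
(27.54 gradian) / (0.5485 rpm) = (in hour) 0.002092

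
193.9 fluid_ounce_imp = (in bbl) 0.03465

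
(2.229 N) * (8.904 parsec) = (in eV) 3.822e+36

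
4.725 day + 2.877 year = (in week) 150.7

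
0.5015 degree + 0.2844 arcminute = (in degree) 0.5062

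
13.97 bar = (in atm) 13.79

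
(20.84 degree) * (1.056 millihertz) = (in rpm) 0.003668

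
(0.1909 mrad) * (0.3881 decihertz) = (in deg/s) 0.0004245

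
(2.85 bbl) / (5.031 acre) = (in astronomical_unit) 1.488e-16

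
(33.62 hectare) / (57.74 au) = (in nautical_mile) 2.102e-11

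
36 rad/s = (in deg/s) 2063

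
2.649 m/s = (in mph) 5.926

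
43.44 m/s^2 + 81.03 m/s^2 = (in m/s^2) 124.5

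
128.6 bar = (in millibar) 1.286e+05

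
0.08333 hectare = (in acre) 0.2059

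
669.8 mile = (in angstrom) 1.078e+16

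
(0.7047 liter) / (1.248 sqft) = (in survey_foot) 0.01994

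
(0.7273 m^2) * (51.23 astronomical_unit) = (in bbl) 3.506e+13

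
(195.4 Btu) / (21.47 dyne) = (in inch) 3.78e+10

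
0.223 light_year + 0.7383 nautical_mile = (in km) 2.11e+12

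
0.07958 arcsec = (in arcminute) 0.001326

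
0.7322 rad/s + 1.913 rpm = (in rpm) 8.905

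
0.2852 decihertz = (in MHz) 2.852e-08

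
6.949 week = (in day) 48.64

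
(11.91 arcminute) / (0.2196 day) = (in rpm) 1.744e-06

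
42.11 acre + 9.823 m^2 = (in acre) 42.11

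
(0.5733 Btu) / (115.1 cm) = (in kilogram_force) 53.59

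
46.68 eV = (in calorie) 1.788e-18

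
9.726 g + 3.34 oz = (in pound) 0.2302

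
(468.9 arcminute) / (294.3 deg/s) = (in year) 8.42e-10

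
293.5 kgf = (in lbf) 647.1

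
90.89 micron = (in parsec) 2.946e-21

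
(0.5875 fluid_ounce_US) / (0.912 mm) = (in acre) 4.708e-06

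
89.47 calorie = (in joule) 374.3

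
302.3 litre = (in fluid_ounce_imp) 1.064e+04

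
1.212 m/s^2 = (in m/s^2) 1.212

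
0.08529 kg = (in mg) 8.529e+04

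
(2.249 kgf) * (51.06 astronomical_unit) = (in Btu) 1.597e+11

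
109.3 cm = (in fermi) 1.093e+15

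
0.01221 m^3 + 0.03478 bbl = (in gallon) 4.686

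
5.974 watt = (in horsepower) 0.008011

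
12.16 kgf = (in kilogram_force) 12.16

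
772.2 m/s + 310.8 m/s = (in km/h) 3899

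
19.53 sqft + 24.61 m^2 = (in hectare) 0.002642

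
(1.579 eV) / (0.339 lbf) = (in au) 1.121e-30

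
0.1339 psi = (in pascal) 923.2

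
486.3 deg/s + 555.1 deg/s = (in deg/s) 1041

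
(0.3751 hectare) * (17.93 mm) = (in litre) 6.726e+04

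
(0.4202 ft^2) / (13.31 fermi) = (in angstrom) 2.933e+22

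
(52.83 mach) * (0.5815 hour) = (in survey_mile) 2.34e+04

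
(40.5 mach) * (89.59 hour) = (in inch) 1.751e+11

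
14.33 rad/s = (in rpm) 136.8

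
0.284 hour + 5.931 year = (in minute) 3.117e+06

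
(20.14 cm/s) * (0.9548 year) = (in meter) 6.064e+06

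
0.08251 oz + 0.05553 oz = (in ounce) 0.138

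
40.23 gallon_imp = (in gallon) 48.31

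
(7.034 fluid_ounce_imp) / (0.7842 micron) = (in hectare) 0.02549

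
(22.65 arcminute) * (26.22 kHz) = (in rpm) 1650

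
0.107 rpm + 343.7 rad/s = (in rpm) 3282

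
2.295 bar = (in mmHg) 1721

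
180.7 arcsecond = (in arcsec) 180.7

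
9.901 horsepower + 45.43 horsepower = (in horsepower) 55.33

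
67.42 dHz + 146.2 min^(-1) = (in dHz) 91.79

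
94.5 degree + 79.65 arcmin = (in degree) 95.83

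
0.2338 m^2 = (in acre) 5.777e-05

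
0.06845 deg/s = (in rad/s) 0.001195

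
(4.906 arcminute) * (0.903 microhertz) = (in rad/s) 1.289e-09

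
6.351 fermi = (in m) 6.351e-15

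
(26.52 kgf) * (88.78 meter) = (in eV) 1.441e+23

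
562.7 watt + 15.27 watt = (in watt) 578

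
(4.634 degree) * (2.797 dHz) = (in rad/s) 0.02262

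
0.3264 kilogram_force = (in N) 3.201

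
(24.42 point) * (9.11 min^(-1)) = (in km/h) 0.004709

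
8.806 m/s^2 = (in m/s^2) 8.806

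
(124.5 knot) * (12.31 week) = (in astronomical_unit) 0.003188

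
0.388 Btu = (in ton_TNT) 9.784e-08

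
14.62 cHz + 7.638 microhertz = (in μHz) 1.462e+05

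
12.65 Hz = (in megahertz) 1.265e-05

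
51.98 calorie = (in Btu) 0.2061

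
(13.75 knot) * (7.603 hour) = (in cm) 1.936e+07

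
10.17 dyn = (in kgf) 1.037e-05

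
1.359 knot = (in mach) 0.002053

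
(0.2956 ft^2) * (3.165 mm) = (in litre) 0.08692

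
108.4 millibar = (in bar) 0.1084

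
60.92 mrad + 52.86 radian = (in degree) 3032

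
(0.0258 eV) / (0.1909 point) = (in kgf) 6.259e-18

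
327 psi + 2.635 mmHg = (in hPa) 2.255e+04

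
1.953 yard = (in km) 0.001786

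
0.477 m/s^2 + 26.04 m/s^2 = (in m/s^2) 26.52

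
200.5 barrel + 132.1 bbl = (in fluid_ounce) 1.788e+06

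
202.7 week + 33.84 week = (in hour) 3.974e+04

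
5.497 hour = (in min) 329.8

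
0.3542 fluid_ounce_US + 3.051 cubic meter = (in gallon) 806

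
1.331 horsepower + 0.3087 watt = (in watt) 992.8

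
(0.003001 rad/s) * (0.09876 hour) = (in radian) 1.067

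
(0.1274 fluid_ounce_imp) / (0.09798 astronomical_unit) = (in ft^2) 2.658e-15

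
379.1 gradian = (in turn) 0.9478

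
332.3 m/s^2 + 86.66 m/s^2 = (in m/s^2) 419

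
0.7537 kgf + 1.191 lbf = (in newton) 12.69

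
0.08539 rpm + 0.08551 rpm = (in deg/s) 1.025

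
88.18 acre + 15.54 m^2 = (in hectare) 35.69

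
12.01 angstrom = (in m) 1.201e-09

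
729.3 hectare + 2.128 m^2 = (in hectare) 729.3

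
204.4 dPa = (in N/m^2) 20.44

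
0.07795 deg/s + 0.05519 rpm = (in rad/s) 0.00714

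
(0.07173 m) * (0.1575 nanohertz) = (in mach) 3.318e-14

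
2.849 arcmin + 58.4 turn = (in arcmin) 1.261e+06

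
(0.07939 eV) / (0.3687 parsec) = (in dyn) 1.118e-31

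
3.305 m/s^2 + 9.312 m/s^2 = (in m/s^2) 12.62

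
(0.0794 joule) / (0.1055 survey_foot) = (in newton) 2.469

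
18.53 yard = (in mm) 1.694e+04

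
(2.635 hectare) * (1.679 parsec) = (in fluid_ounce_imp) 4.805e+25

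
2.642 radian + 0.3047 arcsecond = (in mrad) 2642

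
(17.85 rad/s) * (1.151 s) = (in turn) 3.27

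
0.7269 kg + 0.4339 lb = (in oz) 32.58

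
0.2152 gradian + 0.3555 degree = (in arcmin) 32.95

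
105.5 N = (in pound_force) 23.72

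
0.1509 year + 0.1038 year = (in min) 1.339e+05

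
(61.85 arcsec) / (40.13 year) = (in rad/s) 2.369e-13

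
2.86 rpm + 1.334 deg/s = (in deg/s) 18.49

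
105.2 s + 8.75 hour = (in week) 0.05226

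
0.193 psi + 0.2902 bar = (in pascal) 3.035e+04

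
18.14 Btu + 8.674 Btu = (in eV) 1.766e+23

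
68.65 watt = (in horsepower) 0.09206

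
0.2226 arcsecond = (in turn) 1.718e-07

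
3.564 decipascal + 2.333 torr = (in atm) 0.003073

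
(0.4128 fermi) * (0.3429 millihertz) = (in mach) 4.157e-22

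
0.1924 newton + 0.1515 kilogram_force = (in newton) 1.678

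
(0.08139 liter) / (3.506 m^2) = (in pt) 0.0658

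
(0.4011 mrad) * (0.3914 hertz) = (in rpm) 0.001499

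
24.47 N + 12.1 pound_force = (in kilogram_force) 7.984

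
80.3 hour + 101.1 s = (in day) 3.347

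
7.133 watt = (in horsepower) 0.009566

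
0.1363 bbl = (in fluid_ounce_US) 732.7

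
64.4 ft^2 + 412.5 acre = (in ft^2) 1.797e+07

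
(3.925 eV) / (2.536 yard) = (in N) 2.712e-19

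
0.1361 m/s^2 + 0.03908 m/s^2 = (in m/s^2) 0.1752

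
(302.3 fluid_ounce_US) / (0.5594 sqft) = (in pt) 487.6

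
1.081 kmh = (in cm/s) 30.03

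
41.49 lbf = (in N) 184.6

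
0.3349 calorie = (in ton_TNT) 3.349e-10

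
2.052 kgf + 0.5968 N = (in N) 20.72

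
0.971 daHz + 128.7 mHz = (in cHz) 983.9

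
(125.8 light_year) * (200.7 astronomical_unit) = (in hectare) 3.573e+27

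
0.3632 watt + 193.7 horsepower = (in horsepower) 193.7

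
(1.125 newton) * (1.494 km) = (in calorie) 401.7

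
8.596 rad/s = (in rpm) 82.09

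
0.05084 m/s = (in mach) 0.0001493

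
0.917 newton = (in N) 0.917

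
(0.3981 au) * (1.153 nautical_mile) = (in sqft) 1.369e+15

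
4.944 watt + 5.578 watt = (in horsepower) 0.01411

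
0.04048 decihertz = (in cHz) 0.4048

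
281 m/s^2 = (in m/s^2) 281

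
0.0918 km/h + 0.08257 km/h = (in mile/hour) 0.1083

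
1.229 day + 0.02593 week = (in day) 1.411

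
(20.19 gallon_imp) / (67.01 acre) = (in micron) 0.3385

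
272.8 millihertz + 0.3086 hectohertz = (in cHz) 3113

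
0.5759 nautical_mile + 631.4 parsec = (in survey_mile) 1.211e+16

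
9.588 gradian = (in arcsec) 3.107e+04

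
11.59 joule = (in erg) 1.159e+08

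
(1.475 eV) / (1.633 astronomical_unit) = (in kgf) 9.864e-32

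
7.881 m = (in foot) 25.86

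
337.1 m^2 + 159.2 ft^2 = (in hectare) 0.03519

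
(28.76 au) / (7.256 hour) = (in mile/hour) 3.684e+08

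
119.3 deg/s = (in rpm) 19.88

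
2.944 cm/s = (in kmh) 0.106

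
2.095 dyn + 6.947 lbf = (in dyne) 3.09e+06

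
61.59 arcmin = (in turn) 0.002851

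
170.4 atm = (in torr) 1.295e+05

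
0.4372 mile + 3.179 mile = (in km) 5.82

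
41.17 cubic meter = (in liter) 4.117e+04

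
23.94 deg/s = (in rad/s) 0.4178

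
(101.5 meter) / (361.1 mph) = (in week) 1.04e-06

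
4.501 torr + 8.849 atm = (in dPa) 8.972e+06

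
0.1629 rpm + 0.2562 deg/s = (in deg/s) 1.234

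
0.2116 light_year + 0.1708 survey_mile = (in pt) 5.675e+18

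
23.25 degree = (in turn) 0.06458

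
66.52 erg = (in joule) 6.652e-06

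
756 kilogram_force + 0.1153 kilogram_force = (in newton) 7415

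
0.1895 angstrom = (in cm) 1.895e-09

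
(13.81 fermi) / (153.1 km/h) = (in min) 5.412e-18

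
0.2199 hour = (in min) 13.19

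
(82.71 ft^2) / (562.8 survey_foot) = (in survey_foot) 0.147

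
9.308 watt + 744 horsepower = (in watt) 5.548e+05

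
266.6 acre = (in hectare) 107.9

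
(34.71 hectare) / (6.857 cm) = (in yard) 5.536e+06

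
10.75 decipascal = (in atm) 1.061e-05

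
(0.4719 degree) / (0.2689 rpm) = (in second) 0.2925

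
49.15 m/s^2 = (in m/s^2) 49.15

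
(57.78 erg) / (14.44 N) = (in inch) 1.575e-05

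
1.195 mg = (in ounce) 4.215e-05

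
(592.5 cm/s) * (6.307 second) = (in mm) 3.737e+04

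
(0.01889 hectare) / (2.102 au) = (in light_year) 6.35e-26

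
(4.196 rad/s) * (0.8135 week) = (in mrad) 2.064e+09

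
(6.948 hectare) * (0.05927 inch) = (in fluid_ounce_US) 3.537e+06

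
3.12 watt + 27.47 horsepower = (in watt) 2.049e+04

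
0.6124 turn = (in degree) 220.5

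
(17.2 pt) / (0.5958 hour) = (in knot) 5.499e-06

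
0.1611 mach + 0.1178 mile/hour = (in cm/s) 5491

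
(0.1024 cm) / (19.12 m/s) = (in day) 6.199e-10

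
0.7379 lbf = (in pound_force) 0.7379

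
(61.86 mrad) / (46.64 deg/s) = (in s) 0.07599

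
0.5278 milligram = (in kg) 5.278e-07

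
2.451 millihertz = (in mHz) 2.451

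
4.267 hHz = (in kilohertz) 0.4267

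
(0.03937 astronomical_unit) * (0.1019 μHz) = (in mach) 1.763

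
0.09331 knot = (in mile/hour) 0.1074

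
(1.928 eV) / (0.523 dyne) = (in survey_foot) 1.938e-13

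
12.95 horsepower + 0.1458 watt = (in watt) 9657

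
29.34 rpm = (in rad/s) 3.072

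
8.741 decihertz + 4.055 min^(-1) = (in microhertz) 9.417e+05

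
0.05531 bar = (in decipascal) 5.531e+04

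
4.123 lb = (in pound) 4.123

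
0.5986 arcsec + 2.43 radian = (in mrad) 2430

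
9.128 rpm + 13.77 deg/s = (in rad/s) 1.196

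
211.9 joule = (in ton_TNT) 5.065e-08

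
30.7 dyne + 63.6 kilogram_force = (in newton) 623.7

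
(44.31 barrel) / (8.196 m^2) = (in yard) 0.94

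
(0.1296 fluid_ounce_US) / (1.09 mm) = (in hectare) 3.516e-07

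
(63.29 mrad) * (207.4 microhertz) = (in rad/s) 1.313e-05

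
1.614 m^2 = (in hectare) 0.0001614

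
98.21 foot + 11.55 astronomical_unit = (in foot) 5.669e+12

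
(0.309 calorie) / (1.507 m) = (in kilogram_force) 0.08748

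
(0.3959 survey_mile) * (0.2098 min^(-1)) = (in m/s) 2.228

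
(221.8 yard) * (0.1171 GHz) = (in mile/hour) 5.313e+10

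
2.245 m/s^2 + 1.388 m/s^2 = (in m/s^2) 3.633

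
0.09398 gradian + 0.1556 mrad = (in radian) 0.001632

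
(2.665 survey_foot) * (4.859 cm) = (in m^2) 0.03947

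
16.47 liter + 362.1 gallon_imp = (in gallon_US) 439.2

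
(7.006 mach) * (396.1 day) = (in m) 8.164e+10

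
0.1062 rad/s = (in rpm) 1.014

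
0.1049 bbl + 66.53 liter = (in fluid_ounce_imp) 2929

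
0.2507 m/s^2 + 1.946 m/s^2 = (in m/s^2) 2.197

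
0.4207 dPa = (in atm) 4.152e-07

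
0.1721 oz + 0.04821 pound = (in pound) 0.05897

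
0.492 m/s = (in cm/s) 49.2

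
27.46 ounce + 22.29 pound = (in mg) 1.089e+07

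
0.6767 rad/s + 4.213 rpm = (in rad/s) 1.118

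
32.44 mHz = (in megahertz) 3.244e-08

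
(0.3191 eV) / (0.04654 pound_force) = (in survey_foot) 8.102e-19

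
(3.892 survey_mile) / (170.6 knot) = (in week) 0.000118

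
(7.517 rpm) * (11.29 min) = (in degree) 3.055e+04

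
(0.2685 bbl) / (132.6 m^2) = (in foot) 0.001056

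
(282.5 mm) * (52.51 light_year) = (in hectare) 1.403e+13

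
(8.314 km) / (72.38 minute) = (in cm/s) 191.4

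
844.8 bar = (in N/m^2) 8.448e+07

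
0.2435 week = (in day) 1.704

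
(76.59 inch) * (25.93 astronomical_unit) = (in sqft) 8.123e+13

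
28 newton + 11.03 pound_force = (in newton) 77.06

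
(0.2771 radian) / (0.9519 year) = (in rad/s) 9.231e-09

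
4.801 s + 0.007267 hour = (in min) 0.516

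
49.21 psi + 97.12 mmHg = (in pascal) 3.522e+05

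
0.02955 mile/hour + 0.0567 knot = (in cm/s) 4.238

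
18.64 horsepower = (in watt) 1.39e+04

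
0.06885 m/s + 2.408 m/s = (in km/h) 8.917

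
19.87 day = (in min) 2.861e+04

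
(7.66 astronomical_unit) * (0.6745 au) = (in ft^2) 1.245e+24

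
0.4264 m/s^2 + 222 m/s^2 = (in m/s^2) 222.4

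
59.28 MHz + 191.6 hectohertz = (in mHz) 5.93e+10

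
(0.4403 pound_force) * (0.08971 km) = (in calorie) 41.99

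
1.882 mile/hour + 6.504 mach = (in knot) 4306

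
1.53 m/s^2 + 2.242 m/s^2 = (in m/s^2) 3.772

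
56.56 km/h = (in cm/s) 1571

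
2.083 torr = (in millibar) 2.777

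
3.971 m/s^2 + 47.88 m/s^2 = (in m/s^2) 51.85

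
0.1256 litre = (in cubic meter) 0.0001256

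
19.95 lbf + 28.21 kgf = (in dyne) 3.654e+07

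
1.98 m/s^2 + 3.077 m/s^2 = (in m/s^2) 5.057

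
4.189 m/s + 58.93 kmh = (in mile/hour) 45.99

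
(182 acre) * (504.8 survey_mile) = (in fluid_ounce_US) 2.023e+16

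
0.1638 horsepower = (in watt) 122.1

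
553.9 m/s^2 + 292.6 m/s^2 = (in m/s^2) 846.5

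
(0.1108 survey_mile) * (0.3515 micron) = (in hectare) 6.268e-09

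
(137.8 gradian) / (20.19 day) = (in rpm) 1.185e-05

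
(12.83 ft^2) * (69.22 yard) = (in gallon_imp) 1.66e+04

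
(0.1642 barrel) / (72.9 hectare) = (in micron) 0.03581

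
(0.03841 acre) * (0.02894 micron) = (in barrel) 2.829e-05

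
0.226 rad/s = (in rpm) 2.158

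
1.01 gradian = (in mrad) 15.87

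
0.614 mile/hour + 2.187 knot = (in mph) 3.131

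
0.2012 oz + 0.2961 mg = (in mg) 5704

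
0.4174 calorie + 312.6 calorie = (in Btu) 1.241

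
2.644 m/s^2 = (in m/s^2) 2.644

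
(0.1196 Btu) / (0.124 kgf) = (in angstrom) 1.038e+12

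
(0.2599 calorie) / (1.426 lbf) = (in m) 0.1714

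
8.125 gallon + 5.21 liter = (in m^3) 0.03597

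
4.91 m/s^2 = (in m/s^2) 4.91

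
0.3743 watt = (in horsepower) 0.0005019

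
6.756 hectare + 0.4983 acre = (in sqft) 7.489e+05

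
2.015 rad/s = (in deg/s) 115.5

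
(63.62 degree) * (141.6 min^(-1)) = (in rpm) 25.02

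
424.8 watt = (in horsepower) 0.5697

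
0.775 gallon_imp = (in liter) 3.523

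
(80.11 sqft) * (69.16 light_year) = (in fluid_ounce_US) 1.647e+23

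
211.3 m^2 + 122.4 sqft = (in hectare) 0.02227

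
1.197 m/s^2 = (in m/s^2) 1.197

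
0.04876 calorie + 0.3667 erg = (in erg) 2.04e+06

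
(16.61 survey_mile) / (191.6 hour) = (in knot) 0.07533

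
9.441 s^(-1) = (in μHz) 9.441e+06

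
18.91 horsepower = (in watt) 1.41e+04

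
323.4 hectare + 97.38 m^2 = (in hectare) 323.4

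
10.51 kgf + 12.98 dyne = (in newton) 103.1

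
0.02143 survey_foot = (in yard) 0.007143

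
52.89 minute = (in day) 0.03673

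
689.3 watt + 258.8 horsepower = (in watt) 1.937e+05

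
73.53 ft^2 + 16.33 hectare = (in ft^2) 1.758e+06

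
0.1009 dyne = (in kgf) 1.029e-07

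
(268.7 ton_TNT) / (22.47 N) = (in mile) 3.109e+07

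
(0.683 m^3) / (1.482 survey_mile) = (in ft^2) 0.003082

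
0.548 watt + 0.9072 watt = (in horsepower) 0.001951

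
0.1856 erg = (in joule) 1.856e-08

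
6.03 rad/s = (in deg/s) 345.5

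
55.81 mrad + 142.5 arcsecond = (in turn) 0.008992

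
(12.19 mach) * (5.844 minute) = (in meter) 1.455e+06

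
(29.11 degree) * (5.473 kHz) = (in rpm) 2.655e+04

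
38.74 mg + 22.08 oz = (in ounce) 22.08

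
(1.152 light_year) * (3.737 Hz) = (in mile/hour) 9.111e+16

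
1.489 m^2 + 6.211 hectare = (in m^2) 6.211e+04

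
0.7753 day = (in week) 0.1108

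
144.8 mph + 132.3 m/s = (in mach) 0.5787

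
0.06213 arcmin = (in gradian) 0.001151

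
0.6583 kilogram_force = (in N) 6.456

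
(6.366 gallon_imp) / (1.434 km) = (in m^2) 2.018e-05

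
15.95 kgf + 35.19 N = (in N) 191.6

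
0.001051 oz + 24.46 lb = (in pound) 24.46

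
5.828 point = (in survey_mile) 1.278e-06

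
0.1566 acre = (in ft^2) 6821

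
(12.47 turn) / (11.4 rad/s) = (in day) 7.955e-05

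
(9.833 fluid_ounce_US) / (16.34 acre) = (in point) 1.247e-05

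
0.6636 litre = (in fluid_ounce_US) 22.44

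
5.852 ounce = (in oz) 5.852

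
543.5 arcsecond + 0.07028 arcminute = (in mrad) 2.655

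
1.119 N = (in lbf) 0.2516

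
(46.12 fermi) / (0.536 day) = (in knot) 1.936e-18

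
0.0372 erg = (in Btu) 3.526e-12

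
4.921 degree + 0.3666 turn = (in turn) 0.3803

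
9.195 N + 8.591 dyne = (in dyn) 9.195e+05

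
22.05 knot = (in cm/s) 1134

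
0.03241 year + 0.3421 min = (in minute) 1.704e+04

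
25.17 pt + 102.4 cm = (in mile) 0.0006418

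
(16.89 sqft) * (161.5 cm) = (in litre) 2534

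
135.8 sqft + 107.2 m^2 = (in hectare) 0.01198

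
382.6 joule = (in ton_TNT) 9.144e-08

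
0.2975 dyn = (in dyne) 0.2975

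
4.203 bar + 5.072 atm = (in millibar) 9342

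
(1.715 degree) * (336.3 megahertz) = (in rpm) 9.613e+07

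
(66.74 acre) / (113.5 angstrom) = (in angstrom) 2.38e+23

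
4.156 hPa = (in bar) 0.004156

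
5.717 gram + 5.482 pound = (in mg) 2.492e+06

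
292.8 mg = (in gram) 0.2928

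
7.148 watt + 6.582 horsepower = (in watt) 4915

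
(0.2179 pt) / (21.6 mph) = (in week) 1.316e-11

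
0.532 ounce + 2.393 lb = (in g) 1101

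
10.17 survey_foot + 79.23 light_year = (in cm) 7.496e+19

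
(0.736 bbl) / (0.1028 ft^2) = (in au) 8.19e-11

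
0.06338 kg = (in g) 63.38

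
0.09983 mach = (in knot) 66.08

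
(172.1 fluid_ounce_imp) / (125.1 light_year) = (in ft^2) 4.447e-20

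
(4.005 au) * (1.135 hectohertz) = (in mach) 1.997e+11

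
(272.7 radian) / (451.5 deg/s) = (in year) 1.097e-06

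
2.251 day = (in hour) 54.02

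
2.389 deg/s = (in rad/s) 0.0417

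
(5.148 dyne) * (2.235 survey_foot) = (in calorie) 8.382e-06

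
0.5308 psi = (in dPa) 3.66e+04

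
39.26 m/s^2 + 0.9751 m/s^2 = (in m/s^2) 40.24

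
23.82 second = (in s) 23.82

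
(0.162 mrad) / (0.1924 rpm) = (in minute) 0.000134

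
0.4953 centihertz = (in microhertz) 4953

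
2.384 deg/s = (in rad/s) 0.04161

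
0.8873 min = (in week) 8.803e-05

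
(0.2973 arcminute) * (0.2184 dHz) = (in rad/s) 1.889e-06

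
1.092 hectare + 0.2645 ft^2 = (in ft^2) 1.175e+05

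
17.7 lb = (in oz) 283.2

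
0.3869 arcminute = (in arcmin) 0.3869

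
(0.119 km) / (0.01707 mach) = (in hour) 0.005687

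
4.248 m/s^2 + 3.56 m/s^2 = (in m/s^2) 7.808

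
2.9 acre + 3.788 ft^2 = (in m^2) 1.174e+04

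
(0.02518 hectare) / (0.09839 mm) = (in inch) 1.008e+08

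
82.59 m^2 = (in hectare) 0.008259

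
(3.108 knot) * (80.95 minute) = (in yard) 8493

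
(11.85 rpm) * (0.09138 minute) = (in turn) 1.083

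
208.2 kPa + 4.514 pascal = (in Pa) 2.082e+05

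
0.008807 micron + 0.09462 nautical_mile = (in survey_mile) 0.1089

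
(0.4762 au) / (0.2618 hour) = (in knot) 1.469e+08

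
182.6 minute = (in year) 0.0003474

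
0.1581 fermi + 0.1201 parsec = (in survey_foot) 1.216e+16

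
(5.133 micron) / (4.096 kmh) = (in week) 7.459e-12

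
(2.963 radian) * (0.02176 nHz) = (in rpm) 6.157e-10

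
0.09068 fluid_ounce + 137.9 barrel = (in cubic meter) 21.92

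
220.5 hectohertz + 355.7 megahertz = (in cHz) 3.557e+10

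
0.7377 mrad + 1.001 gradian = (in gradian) 1.048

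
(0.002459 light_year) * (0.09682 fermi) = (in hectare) 2.252e-07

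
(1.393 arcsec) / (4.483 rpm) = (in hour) 3.996e-09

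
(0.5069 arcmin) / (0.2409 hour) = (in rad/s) 1.7e-07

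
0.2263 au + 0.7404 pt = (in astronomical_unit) 0.2263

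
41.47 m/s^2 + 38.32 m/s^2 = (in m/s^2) 79.79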